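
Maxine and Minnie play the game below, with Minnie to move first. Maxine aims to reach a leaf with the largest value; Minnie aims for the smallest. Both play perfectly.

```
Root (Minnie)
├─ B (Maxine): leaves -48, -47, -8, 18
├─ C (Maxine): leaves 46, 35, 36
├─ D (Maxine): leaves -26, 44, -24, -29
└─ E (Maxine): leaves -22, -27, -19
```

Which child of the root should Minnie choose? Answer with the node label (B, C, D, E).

B (Maxine): max(-48, -47, -8, 18) = 18
C (Maxine): max(46, 35, 36) = 46
D (Maxine): max(-26, 44, -24, -29) = 44
E (Maxine): max(-22, -27, -19) = -19
Root (Minnie): min(18, 46, 44, -19) = -19
Minnie picks the child with the lowest value: E (value -19).

E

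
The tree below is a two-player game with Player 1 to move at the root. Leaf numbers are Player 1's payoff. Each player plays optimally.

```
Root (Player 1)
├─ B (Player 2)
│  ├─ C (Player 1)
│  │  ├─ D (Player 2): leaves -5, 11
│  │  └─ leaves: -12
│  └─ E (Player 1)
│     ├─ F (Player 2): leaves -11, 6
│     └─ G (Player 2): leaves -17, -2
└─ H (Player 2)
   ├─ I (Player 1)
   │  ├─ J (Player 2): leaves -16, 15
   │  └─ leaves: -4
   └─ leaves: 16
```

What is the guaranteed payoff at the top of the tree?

-4

D (Player 2): min(-5, 11) = -5
C (Player 1): max(-5, -12) = -5
F (Player 2): min(-11, 6) = -11
G (Player 2): min(-17, -2) = -17
E (Player 1): max(-11, -17) = -11
B (Player 2): min(-5, -11) = -11
J (Player 2): min(-16, 15) = -16
I (Player 1): max(-16, -4) = -4
H (Player 2): min(-4, 16) = -4
Root (Player 1): max(-11, -4) = -4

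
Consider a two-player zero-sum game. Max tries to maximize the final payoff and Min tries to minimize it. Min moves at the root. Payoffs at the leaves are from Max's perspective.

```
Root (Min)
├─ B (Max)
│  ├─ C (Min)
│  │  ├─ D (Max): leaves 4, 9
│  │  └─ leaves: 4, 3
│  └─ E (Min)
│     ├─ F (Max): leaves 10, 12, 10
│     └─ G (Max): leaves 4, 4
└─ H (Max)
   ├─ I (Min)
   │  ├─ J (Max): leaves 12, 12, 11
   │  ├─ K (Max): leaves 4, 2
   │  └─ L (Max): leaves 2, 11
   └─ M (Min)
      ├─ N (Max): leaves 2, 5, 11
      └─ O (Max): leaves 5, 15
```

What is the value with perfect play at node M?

11

N: max(2, 5, 11) = 11
O: max(5, 15) = 15
M: min(11, 15) = 11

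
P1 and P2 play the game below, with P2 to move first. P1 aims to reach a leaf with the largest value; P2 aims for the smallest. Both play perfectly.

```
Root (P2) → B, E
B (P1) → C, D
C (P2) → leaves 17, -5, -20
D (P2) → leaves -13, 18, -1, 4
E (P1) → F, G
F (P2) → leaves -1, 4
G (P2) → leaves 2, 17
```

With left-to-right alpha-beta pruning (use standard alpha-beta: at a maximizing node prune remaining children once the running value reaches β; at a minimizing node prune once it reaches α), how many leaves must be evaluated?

C [α=-∞,β=+∞]: v=-20
D [α=-20,β=+∞]: v=-13
B [α=-∞,β=+∞]: v=-13
F [α=-∞,β=-13]: v=-1
E [α=-∞,β=-13]: v=-1 after child 1 ≥ β → β-cutoff, skip 1
Root [α=-∞,β=+∞]: v=-13
Leaves evaluated: 9 of 11.

9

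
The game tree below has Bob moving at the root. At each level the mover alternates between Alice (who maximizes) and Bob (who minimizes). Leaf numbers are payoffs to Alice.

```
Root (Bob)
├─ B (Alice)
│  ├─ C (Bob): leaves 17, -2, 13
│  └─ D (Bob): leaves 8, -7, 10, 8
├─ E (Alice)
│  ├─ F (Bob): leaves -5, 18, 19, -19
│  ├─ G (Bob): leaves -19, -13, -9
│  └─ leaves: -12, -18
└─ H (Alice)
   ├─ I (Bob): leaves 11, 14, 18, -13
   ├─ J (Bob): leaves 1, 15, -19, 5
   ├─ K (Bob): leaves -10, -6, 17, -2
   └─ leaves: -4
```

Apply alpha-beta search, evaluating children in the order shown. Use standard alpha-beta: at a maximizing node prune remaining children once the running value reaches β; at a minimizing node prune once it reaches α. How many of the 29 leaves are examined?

C [α=-∞,β=+∞]: v=-2
D [α=-2,β=+∞]: v=-7 after child 2 ≤ α → α-cutoff, skip 2
B [α=-∞,β=+∞]: v=-2
F [α=-∞,β=-2]: v=-19
G [α=-19,β=-2]: v=-19 after child 1 ≤ α → α-cutoff, skip 2
E [α=-∞,β=-2]: v=-12
I [α=-∞,β=-12]: v=-13
J [α=-13,β=-12]: v=-19 after child 3 ≤ α → α-cutoff, skip 1
K [α=-13,β=-12]: v=-10
H [α=-∞,β=-12]: v=-10 after child 3 ≥ β → β-cutoff, skip 1
Root [α=-∞,β=+∞]: v=-12
Leaves evaluated: 23 of 29.

23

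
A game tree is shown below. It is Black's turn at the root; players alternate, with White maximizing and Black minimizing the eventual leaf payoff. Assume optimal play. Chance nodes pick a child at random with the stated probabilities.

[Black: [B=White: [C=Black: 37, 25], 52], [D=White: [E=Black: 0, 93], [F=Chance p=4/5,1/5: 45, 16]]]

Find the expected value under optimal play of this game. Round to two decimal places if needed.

39.2

C (Black): min(37, 25) = 25
B (White): max(25, 52) = 52
E (Black): min(0, 93) = 0
F (Chance): 4/5·45 + 1/5·16 = 39.2
D (White): max(0, 39.2) = 39.2
Root (Black): min(52, 39.2) = 39.2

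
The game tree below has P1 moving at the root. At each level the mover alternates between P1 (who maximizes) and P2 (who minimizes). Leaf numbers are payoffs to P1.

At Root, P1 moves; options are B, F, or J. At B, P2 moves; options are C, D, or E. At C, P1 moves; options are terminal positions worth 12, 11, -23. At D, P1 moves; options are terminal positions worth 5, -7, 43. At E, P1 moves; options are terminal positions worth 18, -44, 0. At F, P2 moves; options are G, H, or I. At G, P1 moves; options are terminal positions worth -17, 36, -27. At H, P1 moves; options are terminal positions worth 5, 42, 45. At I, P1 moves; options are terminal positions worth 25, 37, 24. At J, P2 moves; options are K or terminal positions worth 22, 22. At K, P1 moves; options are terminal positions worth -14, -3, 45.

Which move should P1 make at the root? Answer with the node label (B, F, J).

F

C (P1): max(12, 11, -23) = 12
D (P1): max(5, -7, 43) = 43
E (P1): max(18, -44, 0) = 18
B (P2): min(12, 43, 18) = 12
G (P1): max(-17, 36, -27) = 36
H (P1): max(5, 42, 45) = 45
I (P1): max(25, 37, 24) = 37
F (P2): min(36, 45, 37) = 36
K (P1): max(-14, -3, 45) = 45
J (P2): min(45, 22, 22) = 22
Root (P1): max(12, 36, 22) = 36
P1 picks the child with the highest value: F (value 36).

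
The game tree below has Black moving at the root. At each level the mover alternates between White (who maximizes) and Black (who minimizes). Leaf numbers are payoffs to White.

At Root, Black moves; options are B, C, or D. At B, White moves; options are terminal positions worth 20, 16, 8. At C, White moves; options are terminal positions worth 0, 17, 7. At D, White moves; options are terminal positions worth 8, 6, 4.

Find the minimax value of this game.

B (White): max(20, 16, 8) = 20
C (White): max(0, 17, 7) = 17
D (White): max(8, 6, 4) = 8
Root (Black): min(20, 17, 8) = 8

8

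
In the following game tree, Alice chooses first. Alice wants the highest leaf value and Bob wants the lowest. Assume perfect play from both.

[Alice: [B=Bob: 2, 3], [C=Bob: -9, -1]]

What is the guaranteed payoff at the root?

2

B (Bob): min(2, 3) = 2
C (Bob): min(-9, -1) = -9
Root (Alice): max(2, -9) = 2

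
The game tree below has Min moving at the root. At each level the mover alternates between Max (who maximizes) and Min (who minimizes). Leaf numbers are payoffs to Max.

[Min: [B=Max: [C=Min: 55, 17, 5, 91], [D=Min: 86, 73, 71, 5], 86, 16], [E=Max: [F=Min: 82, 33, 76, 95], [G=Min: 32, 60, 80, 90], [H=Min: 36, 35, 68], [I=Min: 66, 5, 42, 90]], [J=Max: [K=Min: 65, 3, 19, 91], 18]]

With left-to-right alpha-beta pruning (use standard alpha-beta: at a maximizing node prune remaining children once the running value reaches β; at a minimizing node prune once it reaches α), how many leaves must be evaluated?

25

C [α=-∞,β=+∞]: v=5
D [α=5,β=+∞]: v=5
B [α=-∞,β=+∞]: v=86
F [α=-∞,β=86]: v=33
G [α=33,β=86]: v=32 after child 1 ≤ α → α-cutoff, skip 3
H [α=33,β=86]: v=35
I [α=35,β=86]: v=5 after child 2 ≤ α → α-cutoff, skip 2
E [α=-∞,β=86]: v=35
K [α=-∞,β=35]: v=3
J [α=-∞,β=35]: v=18
Root [α=-∞,β=+∞]: v=18
Leaves evaluated: 25 of 30.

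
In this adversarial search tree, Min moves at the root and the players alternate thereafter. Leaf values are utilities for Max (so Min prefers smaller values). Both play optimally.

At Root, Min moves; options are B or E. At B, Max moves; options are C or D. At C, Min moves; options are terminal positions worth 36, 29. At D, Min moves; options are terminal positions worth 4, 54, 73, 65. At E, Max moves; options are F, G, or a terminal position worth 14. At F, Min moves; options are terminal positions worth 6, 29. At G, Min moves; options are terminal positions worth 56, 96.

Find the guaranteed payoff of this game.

29

C (Min): min(36, 29) = 29
D (Min): min(4, 54, 73, 65) = 4
B (Max): max(29, 4) = 29
F (Min): min(6, 29) = 6
G (Min): min(56, 96) = 56
E (Max): max(6, 56, 14) = 56
Root (Min): min(29, 56) = 29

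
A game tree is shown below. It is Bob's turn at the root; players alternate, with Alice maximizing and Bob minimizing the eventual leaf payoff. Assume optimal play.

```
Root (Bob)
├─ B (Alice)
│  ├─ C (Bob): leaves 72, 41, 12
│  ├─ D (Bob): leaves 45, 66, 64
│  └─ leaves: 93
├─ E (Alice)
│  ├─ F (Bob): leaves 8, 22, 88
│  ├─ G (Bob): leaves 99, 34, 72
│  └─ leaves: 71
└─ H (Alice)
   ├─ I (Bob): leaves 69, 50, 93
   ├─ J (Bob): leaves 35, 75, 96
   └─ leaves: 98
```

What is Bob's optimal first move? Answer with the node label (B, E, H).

E

C (Bob): min(72, 41, 12) = 12
D (Bob): min(45, 66, 64) = 45
B (Alice): max(12, 45, 93) = 93
F (Bob): min(8, 22, 88) = 8
G (Bob): min(99, 34, 72) = 34
E (Alice): max(8, 34, 71) = 71
I (Bob): min(69, 50, 93) = 50
J (Bob): min(35, 75, 96) = 35
H (Alice): max(50, 35, 98) = 98
Root (Bob): min(93, 71, 98) = 71
Bob picks the child with the lowest value: E (value 71).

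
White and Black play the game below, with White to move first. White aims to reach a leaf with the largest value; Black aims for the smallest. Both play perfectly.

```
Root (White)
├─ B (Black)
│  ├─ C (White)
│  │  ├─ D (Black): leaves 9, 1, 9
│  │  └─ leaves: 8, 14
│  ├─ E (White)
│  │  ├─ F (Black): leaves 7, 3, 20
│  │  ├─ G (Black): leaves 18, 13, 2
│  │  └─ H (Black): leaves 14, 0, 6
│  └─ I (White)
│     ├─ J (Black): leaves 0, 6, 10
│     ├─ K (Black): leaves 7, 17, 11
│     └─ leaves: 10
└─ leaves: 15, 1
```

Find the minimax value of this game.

D (Black): min(9, 1, 9) = 1
C (White): max(1, 8, 14) = 14
F (Black): min(7, 3, 20) = 3
G (Black): min(18, 13, 2) = 2
H (Black): min(14, 0, 6) = 0
E (White): max(3, 2, 0) = 3
J (Black): min(0, 6, 10) = 0
K (Black): min(7, 17, 11) = 7
I (White): max(0, 7, 10) = 10
B (Black): min(14, 3, 10) = 3
Root (White): max(3, 15, 1) = 15

15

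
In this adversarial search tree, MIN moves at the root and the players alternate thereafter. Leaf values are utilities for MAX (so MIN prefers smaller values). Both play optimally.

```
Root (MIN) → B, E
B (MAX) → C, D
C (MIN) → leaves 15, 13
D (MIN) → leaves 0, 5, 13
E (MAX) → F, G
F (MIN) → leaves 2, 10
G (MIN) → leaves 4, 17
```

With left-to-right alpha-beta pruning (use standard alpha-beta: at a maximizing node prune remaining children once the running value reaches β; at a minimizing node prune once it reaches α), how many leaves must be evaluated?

C [α=-∞,β=+∞]: v=13
D [α=13,β=+∞]: v=0 after child 1 ≤ α → α-cutoff, skip 2
B [α=-∞,β=+∞]: v=13
F [α=-∞,β=13]: v=2
G [α=2,β=13]: v=4
E [α=-∞,β=13]: v=4
Root [α=-∞,β=+∞]: v=4
Leaves evaluated: 7 of 9.

7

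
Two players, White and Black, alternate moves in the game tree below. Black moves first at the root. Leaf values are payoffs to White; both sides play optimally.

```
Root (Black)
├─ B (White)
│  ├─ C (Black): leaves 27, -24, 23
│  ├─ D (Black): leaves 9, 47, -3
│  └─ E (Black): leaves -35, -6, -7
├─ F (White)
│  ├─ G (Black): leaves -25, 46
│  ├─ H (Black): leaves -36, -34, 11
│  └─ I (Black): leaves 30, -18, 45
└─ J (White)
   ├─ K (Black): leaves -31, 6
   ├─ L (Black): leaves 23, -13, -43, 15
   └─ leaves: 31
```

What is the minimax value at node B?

-3

C: min(27, -24, 23) = -24
D: min(9, 47, -3) = -3
E: min(-35, -6, -7) = -35
B: max(-24, -3, -35) = -3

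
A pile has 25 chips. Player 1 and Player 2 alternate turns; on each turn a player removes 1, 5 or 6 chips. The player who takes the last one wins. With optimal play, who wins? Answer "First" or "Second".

First

W/L table (W = player to move can force a win):
i:   0  1  2  3  4  5  6  7  8  9 10 11 12 13 14 15 16 17 18 19 20 21 22 23 24 25
     L  W  L  W  L  W  W  W  W  W  W  L  W  L  W  L  W  W  W  W  W  W  L  W  L  W
Position 25 is W, so the first player wins.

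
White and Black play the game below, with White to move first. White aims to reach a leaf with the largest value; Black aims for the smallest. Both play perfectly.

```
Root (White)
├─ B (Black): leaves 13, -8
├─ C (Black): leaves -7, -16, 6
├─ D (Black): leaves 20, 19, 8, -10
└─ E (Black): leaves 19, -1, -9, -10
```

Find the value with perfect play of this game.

-8

B (Black): min(13, -8) = -8
C (Black): min(-7, -16, 6) = -16
D (Black): min(20, 19, 8, -10) = -10
E (Black): min(19, -1, -9, -10) = -10
Root (White): max(-8, -16, -10, -10) = -8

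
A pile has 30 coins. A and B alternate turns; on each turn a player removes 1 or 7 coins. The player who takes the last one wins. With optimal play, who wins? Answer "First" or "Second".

Compute winning (W) and losing (L) positions by backward induction:
i:   0  1  2  3  4  5  6  7  8  9 10 11 12 13 14 15 16 17 18 19 20 21 22 23 24 25 26 27 28 29 30
     L  W  L  W  L  W  L  W  L  W  L  W  L  W  L  W  L  W  L  W  L  W  L  W  L  W  L  W  L  W  L
Position 30 is L, so the second player wins.

Second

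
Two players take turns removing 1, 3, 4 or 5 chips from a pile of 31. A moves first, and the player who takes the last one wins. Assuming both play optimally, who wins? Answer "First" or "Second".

W/L table (W = player to move can force a win):
i:   0  1  2  3  4  5  6  7  8  9 10 11 12 13 14 15 16 17 18 19 20 21 22 23 24 25 26 27 28 29 30 31
     L  W  L  W  W  W  W  W  L  W  L  W  W  W  W  W  L  W  L  W  W  W  W  W  L  W  L  W  W  W  W  W
Position 31 is W, so the first player wins.

First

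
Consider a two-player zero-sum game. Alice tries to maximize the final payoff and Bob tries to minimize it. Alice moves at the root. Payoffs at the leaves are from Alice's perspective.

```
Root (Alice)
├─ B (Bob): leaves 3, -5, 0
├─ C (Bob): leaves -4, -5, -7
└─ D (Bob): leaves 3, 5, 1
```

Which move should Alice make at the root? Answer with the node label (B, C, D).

B (Bob): min(3, -5, 0) = -5
C (Bob): min(-4, -5, -7) = -7
D (Bob): min(3, 5, 1) = 1
Root (Alice): max(-5, -7, 1) = 1
Alice picks the child with the highest value: D (value 1).

D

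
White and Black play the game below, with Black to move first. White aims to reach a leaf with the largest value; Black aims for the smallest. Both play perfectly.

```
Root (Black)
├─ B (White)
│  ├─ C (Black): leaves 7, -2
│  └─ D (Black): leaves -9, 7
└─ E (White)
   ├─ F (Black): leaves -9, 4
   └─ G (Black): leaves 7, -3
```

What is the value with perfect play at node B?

C: min(7, -2) = -2
D: min(-9, 7) = -9
B: max(-2, -9) = -2

-2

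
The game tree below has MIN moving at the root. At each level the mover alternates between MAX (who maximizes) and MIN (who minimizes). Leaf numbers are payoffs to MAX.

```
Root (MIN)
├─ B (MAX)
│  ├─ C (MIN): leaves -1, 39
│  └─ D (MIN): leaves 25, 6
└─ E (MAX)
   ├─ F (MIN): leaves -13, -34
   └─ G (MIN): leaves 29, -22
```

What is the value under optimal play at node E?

-22

F: min(-13, -34) = -34
G: min(29, -22) = -22
E: max(-34, -22) = -22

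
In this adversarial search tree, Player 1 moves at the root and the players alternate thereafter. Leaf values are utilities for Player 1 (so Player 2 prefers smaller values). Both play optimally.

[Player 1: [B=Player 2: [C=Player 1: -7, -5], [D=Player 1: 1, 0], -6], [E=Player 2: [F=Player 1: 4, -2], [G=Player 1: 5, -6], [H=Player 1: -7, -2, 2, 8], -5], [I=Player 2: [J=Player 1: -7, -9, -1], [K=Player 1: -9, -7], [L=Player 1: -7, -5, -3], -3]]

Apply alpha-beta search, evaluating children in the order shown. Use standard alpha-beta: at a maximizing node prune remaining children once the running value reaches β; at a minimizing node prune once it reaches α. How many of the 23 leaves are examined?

17

C [α=-∞,β=+∞]: v=-5
D [α=-∞,β=-5]: v=1 after child 1 ≥ β → β-cutoff, skip 1
B [α=-∞,β=+∞]: v=-6
F [α=-6,β=+∞]: v=4
G [α=-6,β=4]: v=5 after child 1 ≥ β → β-cutoff, skip 1
H [α=-6,β=4]: v=8
E [α=-6,β=+∞]: v=-5
J [α=-5,β=+∞]: v=-1
K [α=-5,β=-1]: v=-7
I [α=-5,β=+∞]: v=-7 after child 2 ≤ α → α-cutoff, skip 2
Root [α=-∞,β=+∞]: v=-5
Leaves evaluated: 17 of 23.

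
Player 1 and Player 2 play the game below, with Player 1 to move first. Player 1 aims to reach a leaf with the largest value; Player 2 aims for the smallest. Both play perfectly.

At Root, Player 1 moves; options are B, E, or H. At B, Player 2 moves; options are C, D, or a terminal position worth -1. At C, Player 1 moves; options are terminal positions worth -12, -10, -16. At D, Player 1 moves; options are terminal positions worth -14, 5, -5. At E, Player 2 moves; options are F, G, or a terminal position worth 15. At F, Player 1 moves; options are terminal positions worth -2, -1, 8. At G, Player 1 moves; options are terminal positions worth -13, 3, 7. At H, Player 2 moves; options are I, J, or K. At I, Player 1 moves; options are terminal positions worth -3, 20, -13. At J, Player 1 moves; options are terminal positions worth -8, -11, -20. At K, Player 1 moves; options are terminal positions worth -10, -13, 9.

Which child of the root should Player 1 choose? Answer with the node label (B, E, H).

E

C (Player 1): max(-12, -10, -16) = -10
D (Player 1): max(-14, 5, -5) = 5
B (Player 2): min(-10, 5, -1) = -10
F (Player 1): max(-2, -1, 8) = 8
G (Player 1): max(-13, 3, 7) = 7
E (Player 2): min(8, 7, 15) = 7
I (Player 1): max(-3, 20, -13) = 20
J (Player 1): max(-8, -11, -20) = -8
K (Player 1): max(-10, -13, 9) = 9
H (Player 2): min(20, -8, 9) = -8
Root (Player 1): max(-10, 7, -8) = 7
Player 1 picks the child with the highest value: E (value 7).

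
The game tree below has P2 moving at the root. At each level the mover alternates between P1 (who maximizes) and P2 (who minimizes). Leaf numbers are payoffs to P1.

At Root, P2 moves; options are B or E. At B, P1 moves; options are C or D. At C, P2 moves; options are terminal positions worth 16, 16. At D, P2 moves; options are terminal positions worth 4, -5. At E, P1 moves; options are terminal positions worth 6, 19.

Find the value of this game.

16

C (P2): min(16, 16) = 16
D (P2): min(4, -5) = -5
B (P1): max(16, -5) = 16
E (P1): max(6, 19) = 19
Root (P2): min(16, 19) = 16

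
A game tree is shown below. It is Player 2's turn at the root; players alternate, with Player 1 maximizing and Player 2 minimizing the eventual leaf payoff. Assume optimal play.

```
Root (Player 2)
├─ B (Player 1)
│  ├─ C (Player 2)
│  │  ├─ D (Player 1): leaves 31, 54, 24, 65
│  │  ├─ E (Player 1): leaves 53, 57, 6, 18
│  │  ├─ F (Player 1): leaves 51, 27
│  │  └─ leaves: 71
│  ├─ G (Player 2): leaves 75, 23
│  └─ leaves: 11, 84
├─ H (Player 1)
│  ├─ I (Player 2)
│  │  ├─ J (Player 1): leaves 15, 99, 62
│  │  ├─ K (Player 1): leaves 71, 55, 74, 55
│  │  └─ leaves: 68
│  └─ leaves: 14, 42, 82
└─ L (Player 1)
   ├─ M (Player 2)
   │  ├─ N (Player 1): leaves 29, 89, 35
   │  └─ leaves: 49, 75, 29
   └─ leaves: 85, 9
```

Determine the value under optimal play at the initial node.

82

D (Player 1): max(31, 54, 24, 65) = 65
E (Player 1): max(53, 57, 6, 18) = 57
F (Player 1): max(51, 27) = 51
C (Player 2): min(65, 57, 51, 71) = 51
G (Player 2): min(75, 23) = 23
B (Player 1): max(51, 23, 11, 84) = 84
J (Player 1): max(15, 99, 62) = 99
K (Player 1): max(71, 55, 74, 55) = 74
I (Player 2): min(99, 74, 68) = 68
H (Player 1): max(68, 14, 42, 82) = 82
N (Player 1): max(29, 89, 35) = 89
M (Player 2): min(89, 49, 75, 29) = 29
L (Player 1): max(29, 85, 9) = 85
Root (Player 2): min(84, 82, 85) = 82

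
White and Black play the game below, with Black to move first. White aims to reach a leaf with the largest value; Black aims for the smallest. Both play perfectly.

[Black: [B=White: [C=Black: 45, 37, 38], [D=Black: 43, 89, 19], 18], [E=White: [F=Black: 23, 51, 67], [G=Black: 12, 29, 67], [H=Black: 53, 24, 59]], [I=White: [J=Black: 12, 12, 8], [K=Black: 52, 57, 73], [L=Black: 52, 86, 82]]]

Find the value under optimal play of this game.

24

C (Black): min(45, 37, 38) = 37
D (Black): min(43, 89, 19) = 19
B (White): max(37, 19, 18) = 37
F (Black): min(23, 51, 67) = 23
G (Black): min(12, 29, 67) = 12
H (Black): min(53, 24, 59) = 24
E (White): max(23, 12, 24) = 24
J (Black): min(12, 12, 8) = 8
K (Black): min(52, 57, 73) = 52
L (Black): min(52, 86, 82) = 52
I (White): max(8, 52, 52) = 52
Root (Black): min(37, 24, 52) = 24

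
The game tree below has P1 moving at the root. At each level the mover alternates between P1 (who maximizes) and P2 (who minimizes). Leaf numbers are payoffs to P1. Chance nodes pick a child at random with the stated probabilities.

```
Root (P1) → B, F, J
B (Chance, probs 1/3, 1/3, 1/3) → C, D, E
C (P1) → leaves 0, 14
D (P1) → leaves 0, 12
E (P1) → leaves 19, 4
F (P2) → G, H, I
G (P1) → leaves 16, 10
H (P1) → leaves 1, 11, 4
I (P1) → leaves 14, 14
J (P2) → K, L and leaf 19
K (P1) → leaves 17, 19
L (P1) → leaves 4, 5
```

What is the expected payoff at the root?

15

C (P1): max(0, 14) = 14
D (P1): max(0, 12) = 12
E (P1): max(19, 4) = 19
B (Chance): 1/3·14 + 1/3·12 + 1/3·19 = 15
G (P1): max(16, 10) = 16
H (P1): max(1, 11, 4) = 11
I (P1): max(14, 14) = 14
F (P2): min(16, 11, 14) = 11
K (P1): max(17, 19) = 19
L (P1): max(4, 5) = 5
J (P2): min(19, 5, 19) = 5
Root (P1): max(15, 11, 5) = 15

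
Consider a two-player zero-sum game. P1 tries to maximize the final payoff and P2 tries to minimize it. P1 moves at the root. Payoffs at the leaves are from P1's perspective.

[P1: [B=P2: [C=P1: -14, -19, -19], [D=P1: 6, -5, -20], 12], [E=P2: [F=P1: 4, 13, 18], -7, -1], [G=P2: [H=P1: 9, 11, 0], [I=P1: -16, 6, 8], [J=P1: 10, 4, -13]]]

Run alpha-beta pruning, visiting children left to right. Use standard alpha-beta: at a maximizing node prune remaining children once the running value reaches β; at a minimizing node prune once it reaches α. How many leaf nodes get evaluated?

C [α=-∞,β=+∞]: v=-14
D [α=-∞,β=-14]: v=6 after child 1 ≥ β → β-cutoff, skip 2
B [α=-∞,β=+∞]: v=-14
F [α=-14,β=+∞]: v=18
E [α=-14,β=+∞]: v=-7
H [α=-7,β=+∞]: v=11
I [α=-7,β=11]: v=8
J [α=-7,β=8]: v=10 after child 1 ≥ β → β-cutoff, skip 2
G [α=-7,β=+∞]: v=8
Root [α=-∞,β=+∞]: v=8
Leaves evaluated: 17 of 21.

17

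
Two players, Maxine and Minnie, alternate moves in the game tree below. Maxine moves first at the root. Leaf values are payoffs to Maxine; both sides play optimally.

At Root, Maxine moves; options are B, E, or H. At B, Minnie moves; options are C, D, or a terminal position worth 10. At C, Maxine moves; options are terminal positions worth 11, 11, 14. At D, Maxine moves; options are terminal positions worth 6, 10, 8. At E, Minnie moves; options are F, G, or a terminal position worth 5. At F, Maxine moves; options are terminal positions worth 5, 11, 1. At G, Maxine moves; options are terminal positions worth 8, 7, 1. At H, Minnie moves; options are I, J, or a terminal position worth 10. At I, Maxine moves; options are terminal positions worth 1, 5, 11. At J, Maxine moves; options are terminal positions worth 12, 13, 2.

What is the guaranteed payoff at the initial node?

10

C (Maxine): max(11, 11, 14) = 14
D (Maxine): max(6, 10, 8) = 10
B (Minnie): min(14, 10, 10) = 10
F (Maxine): max(5, 11, 1) = 11
G (Maxine): max(8, 7, 1) = 8
E (Minnie): min(11, 8, 5) = 5
I (Maxine): max(1, 5, 11) = 11
J (Maxine): max(12, 13, 2) = 13
H (Minnie): min(11, 13, 10) = 10
Root (Maxine): max(10, 5, 10) = 10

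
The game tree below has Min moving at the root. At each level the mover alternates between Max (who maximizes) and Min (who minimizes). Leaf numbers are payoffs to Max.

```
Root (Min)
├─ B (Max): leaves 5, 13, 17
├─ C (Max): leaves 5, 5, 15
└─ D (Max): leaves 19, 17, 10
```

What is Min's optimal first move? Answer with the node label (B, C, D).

C

B (Max): max(5, 13, 17) = 17
C (Max): max(5, 5, 15) = 15
D (Max): max(19, 17, 10) = 19
Root (Min): min(17, 15, 19) = 15
Min picks the child with the lowest value: C (value 15).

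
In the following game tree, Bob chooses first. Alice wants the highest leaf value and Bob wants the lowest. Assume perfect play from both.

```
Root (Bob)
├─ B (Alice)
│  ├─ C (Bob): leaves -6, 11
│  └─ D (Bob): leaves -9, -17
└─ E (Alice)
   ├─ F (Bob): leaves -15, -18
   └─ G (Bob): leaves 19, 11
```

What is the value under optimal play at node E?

F: min(-15, -18) = -18
G: min(19, 11) = 11
E: max(-18, 11) = 11

11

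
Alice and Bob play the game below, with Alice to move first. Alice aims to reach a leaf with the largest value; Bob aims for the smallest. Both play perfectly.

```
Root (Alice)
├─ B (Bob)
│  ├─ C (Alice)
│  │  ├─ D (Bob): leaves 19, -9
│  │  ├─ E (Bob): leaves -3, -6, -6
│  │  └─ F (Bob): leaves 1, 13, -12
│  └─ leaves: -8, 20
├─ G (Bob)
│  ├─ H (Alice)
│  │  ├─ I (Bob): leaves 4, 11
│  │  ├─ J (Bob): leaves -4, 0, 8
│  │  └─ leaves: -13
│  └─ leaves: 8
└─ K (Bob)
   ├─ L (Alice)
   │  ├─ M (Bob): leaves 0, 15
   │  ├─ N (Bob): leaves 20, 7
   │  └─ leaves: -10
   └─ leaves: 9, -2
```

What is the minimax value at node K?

-2

M: min(0, 15) = 0
N: min(20, 7) = 7
L: max(0, 7, -10) = 7
K: min(7, 9, -2) = -2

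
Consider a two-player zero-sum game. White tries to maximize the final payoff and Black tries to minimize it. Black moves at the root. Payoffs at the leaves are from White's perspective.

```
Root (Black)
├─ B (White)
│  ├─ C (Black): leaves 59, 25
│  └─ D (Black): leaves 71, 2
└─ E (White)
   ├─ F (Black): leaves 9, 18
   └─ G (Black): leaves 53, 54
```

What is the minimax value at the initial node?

C (Black): min(59, 25) = 25
D (Black): min(71, 2) = 2
B (White): max(25, 2) = 25
F (Black): min(9, 18) = 9
G (Black): min(53, 54) = 53
E (White): max(9, 53) = 53
Root (Black): min(25, 53) = 25

25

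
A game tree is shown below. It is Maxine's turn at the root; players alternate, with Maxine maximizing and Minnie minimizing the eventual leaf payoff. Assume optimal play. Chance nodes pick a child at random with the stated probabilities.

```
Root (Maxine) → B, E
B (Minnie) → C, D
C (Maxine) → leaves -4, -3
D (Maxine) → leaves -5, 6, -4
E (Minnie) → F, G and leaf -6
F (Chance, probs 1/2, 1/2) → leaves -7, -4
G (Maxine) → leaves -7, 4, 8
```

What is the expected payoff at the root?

C (Maxine): max(-4, -3) = -3
D (Maxine): max(-5, 6, -4) = 6
B (Minnie): min(-3, 6) = -3
F (Chance): 1/2·-7 + 1/2·-4 = -5.5
G (Maxine): max(-7, 4, 8) = 8
E (Minnie): min(-5.5, 8, -6) = -6
Root (Maxine): max(-3, -6) = -3

-3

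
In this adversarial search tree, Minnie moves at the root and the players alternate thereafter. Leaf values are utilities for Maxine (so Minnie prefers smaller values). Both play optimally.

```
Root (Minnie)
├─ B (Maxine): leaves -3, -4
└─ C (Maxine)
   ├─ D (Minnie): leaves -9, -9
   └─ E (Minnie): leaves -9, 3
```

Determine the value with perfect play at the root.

-9

B (Maxine): max(-3, -4) = -3
D (Minnie): min(-9, -9) = -9
E (Minnie): min(-9, 3) = -9
C (Maxine): max(-9, -9) = -9
Root (Minnie): min(-3, -9) = -9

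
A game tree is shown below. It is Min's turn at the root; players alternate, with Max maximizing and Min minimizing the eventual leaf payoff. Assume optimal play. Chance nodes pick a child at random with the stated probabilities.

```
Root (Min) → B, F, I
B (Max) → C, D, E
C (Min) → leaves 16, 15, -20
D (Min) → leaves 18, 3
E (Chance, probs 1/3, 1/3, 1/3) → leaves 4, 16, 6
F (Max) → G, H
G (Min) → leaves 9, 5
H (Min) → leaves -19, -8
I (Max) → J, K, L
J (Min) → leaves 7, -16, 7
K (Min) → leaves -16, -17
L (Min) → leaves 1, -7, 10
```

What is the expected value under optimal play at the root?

C (Min): min(16, 15, -20) = -20
D (Min): min(18, 3) = 3
E (Chance): 1/3·4 + 1/3·16 + 1/3·6 = 8.67
B (Max): max(-20, 3, 8.67) = 8.67
G (Min): min(9, 5) = 5
H (Min): min(-19, -8) = -19
F (Max): max(5, -19) = 5
J (Min): min(7, -16, 7) = -16
K (Min): min(-16, -17) = -17
L (Min): min(1, -7, 10) = -7
I (Max): max(-16, -17, -7) = -7
Root (Min): min(8.67, 5, -7) = -7

-7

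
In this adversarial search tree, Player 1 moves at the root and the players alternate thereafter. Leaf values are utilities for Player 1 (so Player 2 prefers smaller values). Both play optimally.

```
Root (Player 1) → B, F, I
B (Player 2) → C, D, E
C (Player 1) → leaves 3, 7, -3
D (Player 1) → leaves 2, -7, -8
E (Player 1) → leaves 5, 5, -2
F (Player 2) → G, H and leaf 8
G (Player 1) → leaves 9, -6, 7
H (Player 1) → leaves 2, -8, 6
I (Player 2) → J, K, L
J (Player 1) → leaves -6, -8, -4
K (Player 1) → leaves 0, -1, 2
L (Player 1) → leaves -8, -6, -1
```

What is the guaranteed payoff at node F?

6

G: max(9, -6, 7) = 9
H: max(2, -8, 6) = 6
F: min(9, 6, 8) = 6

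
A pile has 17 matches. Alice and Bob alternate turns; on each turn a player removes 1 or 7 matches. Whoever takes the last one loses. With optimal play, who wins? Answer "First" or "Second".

Second

Compute winning (W) and losing (L) positions by backward induction:
i:   0  1  2  3  4  5  6  7  8  9 10 11 12 13 14 15 16 17
     W  L  W  L  W  L  W  L  W  L  W  L  W  L  W  L  W  L
Position 17 is L, so the second player wins.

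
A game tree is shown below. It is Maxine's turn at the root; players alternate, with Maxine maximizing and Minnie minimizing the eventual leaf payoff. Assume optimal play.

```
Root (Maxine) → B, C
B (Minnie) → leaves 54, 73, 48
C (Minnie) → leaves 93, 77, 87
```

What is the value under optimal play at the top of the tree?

77

B (Minnie): min(54, 73, 48) = 48
C (Minnie): min(93, 77, 87) = 77
Root (Maxine): max(48, 77) = 77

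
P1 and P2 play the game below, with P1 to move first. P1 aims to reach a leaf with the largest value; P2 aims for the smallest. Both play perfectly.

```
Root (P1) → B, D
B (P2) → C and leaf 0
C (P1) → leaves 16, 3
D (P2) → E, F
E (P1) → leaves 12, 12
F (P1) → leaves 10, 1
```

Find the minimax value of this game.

10

C (P1): max(16, 3) = 16
B (P2): min(16, 0) = 0
E (P1): max(12, 12) = 12
F (P1): max(10, 1) = 10
D (P2): min(12, 10) = 10
Root (P1): max(0, 10) = 10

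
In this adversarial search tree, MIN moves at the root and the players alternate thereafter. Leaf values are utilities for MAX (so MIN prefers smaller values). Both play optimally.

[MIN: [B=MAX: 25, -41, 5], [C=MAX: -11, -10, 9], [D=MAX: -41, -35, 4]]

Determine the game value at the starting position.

4

B (MAX): max(25, -41, 5) = 25
C (MAX): max(-11, -10, 9) = 9
D (MAX): max(-41, -35, 4) = 4
Root (MIN): min(25, 9, 4) = 4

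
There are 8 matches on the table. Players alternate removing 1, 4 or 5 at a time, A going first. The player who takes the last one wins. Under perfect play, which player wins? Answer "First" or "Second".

Mark each pile size as W (mover wins) or L (mover loses):
i:   0  1  2  3  4  5  6  7  8
     L  W  L  W  W  W  W  W  L
Position 8 is L, so the second player wins.

Second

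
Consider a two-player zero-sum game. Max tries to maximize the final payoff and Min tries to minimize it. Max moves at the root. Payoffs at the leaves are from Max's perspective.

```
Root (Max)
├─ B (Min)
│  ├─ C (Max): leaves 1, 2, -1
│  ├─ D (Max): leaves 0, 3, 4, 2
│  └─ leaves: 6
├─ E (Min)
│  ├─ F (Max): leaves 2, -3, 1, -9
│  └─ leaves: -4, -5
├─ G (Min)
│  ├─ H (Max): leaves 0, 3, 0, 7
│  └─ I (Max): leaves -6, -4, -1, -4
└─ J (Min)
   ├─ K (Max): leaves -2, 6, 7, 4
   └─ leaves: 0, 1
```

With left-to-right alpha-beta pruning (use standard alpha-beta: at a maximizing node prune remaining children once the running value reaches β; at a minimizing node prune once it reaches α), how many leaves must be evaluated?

C [α=-∞,β=+∞]: v=2
D [α=-∞,β=2]: v=3 after child 2 ≥ β → β-cutoff, skip 2
B [α=-∞,β=+∞]: v=2
F [α=2,β=+∞]: v=2
E [α=2,β=+∞]: v=2 after child 1 ≤ α → α-cutoff, skip 2
H [α=2,β=+∞]: v=7
I [α=2,β=7]: v=-1
G [α=2,β=+∞]: v=-1
K [α=2,β=+∞]: v=7
J [α=2,β=+∞]: v=0 after child 2 ≤ α → α-cutoff, skip 1
Root [α=-∞,β=+∞]: v=2
Leaves evaluated: 23 of 28.

23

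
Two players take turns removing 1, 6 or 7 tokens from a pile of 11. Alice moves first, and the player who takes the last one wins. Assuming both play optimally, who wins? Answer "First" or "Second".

W/L table (W = player to move can force a win):
i:   0  1  2  3  4  5  6  7  8  9 10 11
     L  W  L  W  L  W  W  W  W  W  W  W
Position 11 is W, so the first player wins.

First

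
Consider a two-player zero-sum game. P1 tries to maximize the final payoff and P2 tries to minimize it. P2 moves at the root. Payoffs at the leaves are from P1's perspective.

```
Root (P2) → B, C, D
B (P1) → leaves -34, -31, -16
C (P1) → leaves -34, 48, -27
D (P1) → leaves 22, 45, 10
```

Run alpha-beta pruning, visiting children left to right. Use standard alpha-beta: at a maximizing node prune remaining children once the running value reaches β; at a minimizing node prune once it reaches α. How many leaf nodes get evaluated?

B [α=-∞,β=+∞]: v=-16
C [α=-∞,β=-16]: v=48 after child 2 ≥ β → β-cutoff, skip 1
D [α=-∞,β=-16]: v=22 after child 1 ≥ β → β-cutoff, skip 2
Root [α=-∞,β=+∞]: v=-16
Leaves evaluated: 6 of 9.

6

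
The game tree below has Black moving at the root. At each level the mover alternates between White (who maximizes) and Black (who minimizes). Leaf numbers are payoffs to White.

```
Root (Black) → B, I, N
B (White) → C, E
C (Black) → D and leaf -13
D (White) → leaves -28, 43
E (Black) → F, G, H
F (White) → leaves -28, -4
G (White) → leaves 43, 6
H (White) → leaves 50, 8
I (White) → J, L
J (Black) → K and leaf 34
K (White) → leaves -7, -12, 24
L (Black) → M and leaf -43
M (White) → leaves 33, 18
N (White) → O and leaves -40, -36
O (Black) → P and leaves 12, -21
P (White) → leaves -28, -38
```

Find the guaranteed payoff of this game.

D (White): max(-28, 43) = 43
C (Black): min(43, -13) = -13
F (White): max(-28, -4) = -4
G (White): max(43, 6) = 43
H (White): max(50, 8) = 50
E (Black): min(-4, 43, 50) = -4
B (White): max(-13, -4) = -4
K (White): max(-7, -12, 24) = 24
J (Black): min(24, 34) = 24
M (White): max(33, 18) = 33
L (Black): min(33, -43) = -43
I (White): max(24, -43) = 24
P (White): max(-28, -38) = -28
O (Black): min(-28, 12, -21) = -28
N (White): max(-28, -40, -36) = -28
Root (Black): min(-4, 24, -28) = -28

-28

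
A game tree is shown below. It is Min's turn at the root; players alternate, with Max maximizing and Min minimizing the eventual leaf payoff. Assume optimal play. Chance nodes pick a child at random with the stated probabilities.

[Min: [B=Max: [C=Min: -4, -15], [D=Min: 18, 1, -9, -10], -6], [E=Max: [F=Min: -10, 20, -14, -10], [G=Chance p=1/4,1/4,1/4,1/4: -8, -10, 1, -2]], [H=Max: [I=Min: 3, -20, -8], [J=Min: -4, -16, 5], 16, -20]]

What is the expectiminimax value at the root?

C (Min): min(-4, -15) = -15
D (Min): min(18, 1, -9, -10) = -10
B (Max): max(-15, -10, -6) = -6
F (Min): min(-10, 20, -14, -10) = -14
G (Chance): 1/4·-8 + 1/4·-10 + 1/4·1 + 1/4·-2 = -4.75
E (Max): max(-14, -4.75) = -4.75
I (Min): min(3, -20, -8) = -20
J (Min): min(-4, -16, 5) = -16
H (Max): max(-20, -16, 16, -20) = 16
Root (Min): min(-6, -4.75, 16) = -6

-6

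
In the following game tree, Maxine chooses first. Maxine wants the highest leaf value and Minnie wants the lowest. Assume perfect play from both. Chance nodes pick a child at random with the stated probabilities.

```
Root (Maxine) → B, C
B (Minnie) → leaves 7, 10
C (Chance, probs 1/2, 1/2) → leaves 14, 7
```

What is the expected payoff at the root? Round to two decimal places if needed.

B (Minnie): min(7, 10) = 7
C (Chance): 1/2·14 + 1/2·7 = 10.5
Root (Maxine): max(7, 10.5) = 10.5

10.5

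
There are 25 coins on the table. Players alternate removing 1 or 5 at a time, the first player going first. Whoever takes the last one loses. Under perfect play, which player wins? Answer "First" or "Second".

i:   0  1  2  3  4  5  6  7  8  9 10 11 12 13 14 15 16 17 18 19 20 21 22 23 24 25
     W  L  W  L  W  L  W  L  W  L  W  L  W  L  W  L  W  L  W  L  W  L  W  L  W  L
Position 25 is L, so the second player wins.

Second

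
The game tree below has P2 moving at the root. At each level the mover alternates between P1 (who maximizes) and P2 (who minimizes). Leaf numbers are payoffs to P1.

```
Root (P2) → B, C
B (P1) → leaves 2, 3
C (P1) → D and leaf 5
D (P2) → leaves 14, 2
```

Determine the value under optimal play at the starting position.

B (P1): max(2, 3) = 3
D (P2): min(14, 2) = 2
C (P1): max(2, 5) = 5
Root (P2): min(3, 5) = 3

3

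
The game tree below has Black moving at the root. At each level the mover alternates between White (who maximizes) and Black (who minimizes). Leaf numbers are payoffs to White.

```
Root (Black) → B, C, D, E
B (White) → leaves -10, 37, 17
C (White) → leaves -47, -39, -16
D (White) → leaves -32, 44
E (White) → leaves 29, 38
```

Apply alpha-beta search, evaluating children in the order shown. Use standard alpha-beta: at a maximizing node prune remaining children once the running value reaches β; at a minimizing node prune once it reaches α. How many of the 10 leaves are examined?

9

B [α=-∞,β=+∞]: v=37
C [α=-∞,β=37]: v=-16
D [α=-∞,β=-16]: v=44
E [α=-∞,β=-16]: v=29 after child 1 ≥ β → β-cutoff, skip 1
Root [α=-∞,β=+∞]: v=-16
Leaves evaluated: 9 of 10.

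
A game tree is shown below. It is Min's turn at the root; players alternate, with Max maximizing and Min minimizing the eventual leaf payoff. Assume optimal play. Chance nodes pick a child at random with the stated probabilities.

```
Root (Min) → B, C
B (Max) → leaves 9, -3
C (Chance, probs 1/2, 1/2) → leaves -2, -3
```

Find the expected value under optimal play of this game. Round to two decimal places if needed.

-2.5

B (Max): max(9, -3) = 9
C (Chance): 1/2·-2 + 1/2·-3 = -2.5
Root (Min): min(9, -2.5) = -2.5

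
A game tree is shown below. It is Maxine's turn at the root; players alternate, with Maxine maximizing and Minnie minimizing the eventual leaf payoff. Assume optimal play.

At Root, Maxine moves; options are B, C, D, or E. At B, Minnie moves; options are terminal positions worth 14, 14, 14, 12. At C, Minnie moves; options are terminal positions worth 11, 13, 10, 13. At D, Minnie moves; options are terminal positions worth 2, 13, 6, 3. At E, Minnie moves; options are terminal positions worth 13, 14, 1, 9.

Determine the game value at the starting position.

12

B (Minnie): min(14, 14, 14, 12) = 12
C (Minnie): min(11, 13, 10, 13) = 10
D (Minnie): min(2, 13, 6, 3) = 2
E (Minnie): min(13, 14, 1, 9) = 1
Root (Maxine): max(12, 10, 2, 1) = 12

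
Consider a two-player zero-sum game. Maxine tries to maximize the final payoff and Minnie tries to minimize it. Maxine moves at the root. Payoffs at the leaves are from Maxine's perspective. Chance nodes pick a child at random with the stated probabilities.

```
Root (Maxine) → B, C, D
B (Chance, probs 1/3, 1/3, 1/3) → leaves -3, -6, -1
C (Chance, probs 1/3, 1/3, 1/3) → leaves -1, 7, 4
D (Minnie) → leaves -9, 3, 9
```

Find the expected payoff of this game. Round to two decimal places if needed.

3.33

B (Chance): 1/3·-3 + 1/3·-6 + 1/3·-1 = -3.33
C (Chance): 1/3·-1 + 1/3·7 + 1/3·4 = 3.33
D (Minnie): min(-9, 3, 9) = -9
Root (Maxine): max(-3.33, 3.33, -9) = 3.33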